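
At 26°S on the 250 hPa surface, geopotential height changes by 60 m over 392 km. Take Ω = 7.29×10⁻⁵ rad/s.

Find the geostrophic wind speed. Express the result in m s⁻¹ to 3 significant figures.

Coriolis parameter at 26°S:
f = 2Ω sin φ = 2 × 7.29×10⁻⁵ × sin 26° = 6.39×10⁻⁵ s⁻¹
Height gradient: |∂Z/∂n| = 60 m / 392000 m = 1.53×10⁻⁴
On a pressure surface, geostrophic balance gives V_g = (g/f)|∂Z/∂n|:
V_g = 9.81 × 1.53×10⁻⁴ / 6.39×10⁻⁵ = 23.5 m/s

23.5 m s⁻¹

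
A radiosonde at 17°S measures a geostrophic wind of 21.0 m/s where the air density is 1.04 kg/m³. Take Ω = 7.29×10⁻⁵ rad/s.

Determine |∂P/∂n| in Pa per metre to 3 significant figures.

9.31×10⁻⁴ Pa/m

Coriolis parameter at 17°S:
f = 2Ω sin φ = 2 × 7.29×10⁻⁵ × sin 17° = 4.26×10⁻⁵ s⁻¹
Geostrophic balance rearranged: |∂P/∂n| = f ρ V_g
|∂P/∂n| = 4.26×10⁻⁵ × 1.04 × 21.0 = 9.31×10⁻⁴ Pa/m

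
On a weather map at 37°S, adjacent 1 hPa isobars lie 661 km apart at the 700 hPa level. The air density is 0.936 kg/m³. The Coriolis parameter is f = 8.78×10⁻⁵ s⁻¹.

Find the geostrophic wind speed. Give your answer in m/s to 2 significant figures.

1.8 m/s

Pressure gradient: |∂P/∂n| = 100 Pa / 661000 m = 1.51×10⁻⁴ Pa/m
Geostrophic balance (pressure-gradient force = Coriolis force):
V_g = (1/(fρ)) |∂P/∂n| = 1.51×10⁻⁴ / (8.78×10⁻⁵ × 0.936) = 1.84 m/s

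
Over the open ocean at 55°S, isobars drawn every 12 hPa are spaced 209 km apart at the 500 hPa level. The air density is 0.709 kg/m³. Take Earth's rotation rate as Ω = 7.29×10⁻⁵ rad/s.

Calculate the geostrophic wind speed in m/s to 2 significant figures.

68 m/s

Coriolis parameter at 55°S:
f = 2Ω sin φ = 2 × 7.29×10⁻⁵ × sin 55° = 1.19×10⁻⁴ s⁻¹
Pressure gradient: |∂P/∂n| = 1200 Pa / 209000 m = 5.74×10⁻³ Pa/m
Geostrophic balance (pressure-gradient force = Coriolis force):
V_g = (1/(fρ)) |∂P/∂n| = 5.74×10⁻³ / (1.19×10⁻⁴ × 0.709) = 67.8 m/s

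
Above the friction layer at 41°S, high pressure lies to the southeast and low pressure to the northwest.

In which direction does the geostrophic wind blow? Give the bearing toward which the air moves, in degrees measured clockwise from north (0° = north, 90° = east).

225°

The pressure-gradient force points toward the northwest (bearing 315°).
Geostrophic balance: in the Southern Hemisphere the Coriolis force deflects motion to the left, so the geostrophic wind blows 90° to the left of the pressure-gradient force (low pressure on the right).
Rotating 315° by 90° counterclockwise gives 225° — the wind blows toward the southwest.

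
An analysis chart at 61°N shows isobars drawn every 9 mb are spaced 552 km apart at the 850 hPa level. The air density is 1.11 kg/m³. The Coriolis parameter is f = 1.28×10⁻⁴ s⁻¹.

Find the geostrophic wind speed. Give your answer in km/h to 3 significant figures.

Pressure gradient: |∂P/∂n| = 900 Pa / 552000 m = 1.63×10⁻³ Pa/m
Geostrophic balance (pressure-gradient force = Coriolis force):
V_g = (1/(fρ)) |∂P/∂n| = 1.63×10⁻³ / (1.28×10⁻⁴ × 1.11) = 11.5 m/s
Converting: 11.5 m/s × 3.6 = 41.3 km/h

41.3 km/h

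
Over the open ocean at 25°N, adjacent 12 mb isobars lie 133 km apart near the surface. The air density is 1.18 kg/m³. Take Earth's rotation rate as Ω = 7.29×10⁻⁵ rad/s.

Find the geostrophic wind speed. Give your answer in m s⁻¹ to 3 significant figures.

Coriolis parameter at 25°N:
f = 2Ω sin φ = 2 × 7.29×10⁻⁵ × sin 25° = 6.16×10⁻⁵ s⁻¹
Pressure gradient: |∂P/∂n| = 1200 Pa / 133000 m = 9.02×10⁻³ Pa/m
Geostrophic balance (pressure-gradient force = Coriolis force):
V_g = (1/(fρ)) |∂P/∂n| = 9.02×10⁻³ / (6.16×10⁻⁵ × 1.18) = 124 m/s

124 m s⁻¹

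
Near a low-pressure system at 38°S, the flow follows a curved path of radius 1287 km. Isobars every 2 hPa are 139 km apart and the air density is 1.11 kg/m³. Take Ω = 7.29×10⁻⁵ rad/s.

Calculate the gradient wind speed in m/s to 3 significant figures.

13.0 m/s

Coriolis parameter at 38°S:
f = 2Ω sin φ = 2 × 7.29×10⁻⁵ × sin 38° = 8.98×10⁻⁵ s⁻¹
Pressure gradient: |∂P/∂n| = 200 Pa / 139000 m = 1.44×10⁻³ Pa/m
Geostrophic speed: V_g = |∂P/∂n|/(fρ) = 1.44×10⁻³/(8.98×10⁻⁵ × 1.11) = 14.4 m/s
Around a low, centrifugal force acts outward with Coriolis, so pressure-gradient force balances both:
(1/ρ)|∂P/∂n| = fV + V²/R  →  V² + fR·V − fR·V_g = 0
With fR = 8.98×10⁻⁵ × 1287×10³ m = 116 m/s:
V = [−fR + √((fR)² + 4 fR V_g)]/2 = [−116 + √(116² + 4×116×14.4)]/2 = 13 m/s
Subgeostrophic (V < V_g = 14.4 m/s), as expected around a low.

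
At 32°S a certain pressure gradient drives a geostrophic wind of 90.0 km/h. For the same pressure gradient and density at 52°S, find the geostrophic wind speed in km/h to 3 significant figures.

With the same pressure gradient and density, V_g ∝ 1/f ∝ 1/sin φ.
V₂ = V₁ · sin φ₁ / sin φ₂ = 90.0 × sin 32° / sin 52°
V₂ = 90.0 × 0.5299/0.7880 = 60.5 km/h

60.5 km/h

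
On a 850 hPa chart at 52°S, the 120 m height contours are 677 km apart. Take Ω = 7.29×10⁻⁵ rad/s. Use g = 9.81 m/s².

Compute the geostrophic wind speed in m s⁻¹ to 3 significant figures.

Coriolis parameter at 52°S:
f = 2Ω sin φ = 2 × 7.29×10⁻⁵ × sin 52° = 1.15×10⁻⁴ s⁻¹
Height gradient: |∂Z/∂n| = 120 m / 677000 m = 1.77×10⁻⁴
On a pressure surface, geostrophic balance gives V_g = (g/f)|∂Z/∂n|:
V_g = 9.81 × 1.77×10⁻⁴ / 1.15×10⁻⁴ = 15.1 m/s

15.1 m s⁻¹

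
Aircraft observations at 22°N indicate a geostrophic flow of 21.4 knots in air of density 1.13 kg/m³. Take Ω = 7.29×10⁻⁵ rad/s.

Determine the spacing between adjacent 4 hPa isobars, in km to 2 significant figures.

Coriolis parameter at 22°N:
f = 2Ω sin φ = 2 × 7.29×10⁻⁵ × sin 22° = 5.46×10⁻⁵ s⁻¹
Wind speed in SI: 21.4 knots = 11.0 m/s
Geostrophic balance rearranged: |∂P/∂n| = f ρ V_g
|∂P/∂n| = 5.46×10⁻⁵ × 1.13 × 11.0 = 6.79×10⁻⁴ Pa/m
Isobar spacing: Δn = ΔP/|∂P/∂n| = 400 Pa / 6.79×10⁻⁴ Pa/m = 588704 m ≈ 590 km

590 km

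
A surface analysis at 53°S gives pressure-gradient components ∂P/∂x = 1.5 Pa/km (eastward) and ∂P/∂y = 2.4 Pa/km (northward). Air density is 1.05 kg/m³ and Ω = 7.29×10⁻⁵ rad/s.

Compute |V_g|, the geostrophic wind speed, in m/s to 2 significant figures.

23 m/s

Coriolis parameter at 53°S:
f = 2Ω sin φ = 2 × 7.29×10⁻⁵ × sin 53° = 1.16×10⁻⁴ s⁻¹
In the Southern Hemisphere f is negative: f = −1.16×10⁻⁴ s⁻¹.
Component geostrophic relations (x east, y north):
u_g = −(1/(fρ)) ∂P/∂y,  v_g = (1/(fρ)) ∂P/∂x
u_g = −(2.4×10⁻³)/(−1.16×10⁻⁴ × 1.05) = 19.6 m/s;  v_g = (1.5×10⁻³)/(−1.16×10⁻⁴ × 1.05) = −12.3 m/s
|V_g| = √(u_g² + v_g²) = 23.1 m/s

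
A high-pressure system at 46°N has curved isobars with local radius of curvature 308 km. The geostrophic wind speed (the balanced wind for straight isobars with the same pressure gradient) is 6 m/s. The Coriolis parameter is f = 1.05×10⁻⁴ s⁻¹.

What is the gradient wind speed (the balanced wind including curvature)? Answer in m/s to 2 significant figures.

8.0 m/s

Around a high, pressure-gradient force acts outward with centrifugal, so Coriolis balances both:
fV = (1/ρ)|∂P/∂n| + V²/R  →  V² − fR·V + fR·V_g = 0
With fR = 1.05×10⁻⁴ × 308×10³ m = 32.3 m/s:
V = [fR − √((fR)² − 4 fR V_g)]/2 = [32.3 − √(32.3² − 4×32.3×6)]/2 = 7.96 m/s
Supergeostrophic (V > V_g = 6 m/s), as expected around a high.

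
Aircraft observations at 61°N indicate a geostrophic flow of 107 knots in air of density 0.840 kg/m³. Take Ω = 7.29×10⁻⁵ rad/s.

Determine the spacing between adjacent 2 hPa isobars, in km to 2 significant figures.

Coriolis parameter at 61°N:
f = 2Ω sin φ = 2 × 7.29×10⁻⁵ × sin 61° = 1.28×10⁻⁴ s⁻¹
Wind speed in SI: 107 knots = 55.0 m/s
Geostrophic balance rearranged: |∂P/∂n| = f ρ V_g
|∂P/∂n| = 1.28×10⁻⁴ × 0.840 × 55.0 = 5.90×10⁻³ Pa/m
Isobar spacing: Δn = ΔP/|∂P/∂n| = 200 Pa / 5.90×10⁻³ Pa/m = 33920 m ≈ 34 km

34 km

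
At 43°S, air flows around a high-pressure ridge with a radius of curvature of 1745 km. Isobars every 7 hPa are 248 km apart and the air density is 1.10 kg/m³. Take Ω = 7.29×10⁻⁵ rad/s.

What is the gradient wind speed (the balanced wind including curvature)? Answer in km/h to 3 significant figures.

114 km/h

Coriolis parameter at 43°S:
f = 2Ω sin φ = 2 × 7.29×10⁻⁵ × sin 43° = 9.94×10⁻⁵ s⁻¹
Pressure gradient: |∂P/∂n| = 700 Pa / 248000 m = 2.82×10⁻³ Pa/m
Geostrophic speed: V_g = |∂P/∂n|/(fρ) = 2.82×10⁻³/(9.94×10⁻⁵ × 1.10) = 25.8 m/s
Around a high, pressure-gradient force acts outward with centrifugal, so Coriolis balances both:
fV = (1/ρ)|∂P/∂n| + V²/R  →  V² − fR·V + fR·V_g = 0
With fR = 9.94×10⁻⁵ × 1745×10³ m = 174 m/s:
V = [fR − √((fR)² − 4 fR V_g)]/2 = [174 − √(174² − 4×174×25.8)]/2 = 31.5 m/s
Supergeostrophic (V > V_g = 25.8 m/s), as expected around a high.
Converting: 31.5 m/s × 3.6 = 114 km/h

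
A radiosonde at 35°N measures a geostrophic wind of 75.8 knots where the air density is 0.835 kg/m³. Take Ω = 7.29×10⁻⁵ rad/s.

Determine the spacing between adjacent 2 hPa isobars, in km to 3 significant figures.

73.4 km

Coriolis parameter at 35°N:
f = 2Ω sin φ = 2 × 7.29×10⁻⁵ × sin 35° = 8.36×10⁻⁵ s⁻¹
Wind speed in SI: 75.8 knots = 39.0 m/s
Geostrophic balance rearranged: |∂P/∂n| = f ρ V_g
|∂P/∂n| = 8.36×10⁻⁵ × 0.835 × 39.0 = 2.72×10⁻³ Pa/m
Isobar spacing: Δn = ΔP/|∂P/∂n| = 200 Pa / 2.72×10⁻³ Pa/m = 73449 m ≈ 73.4 km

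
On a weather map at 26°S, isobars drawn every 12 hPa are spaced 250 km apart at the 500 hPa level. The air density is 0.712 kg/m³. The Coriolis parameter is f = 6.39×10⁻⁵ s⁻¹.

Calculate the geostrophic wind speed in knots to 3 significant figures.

Pressure gradient: |∂P/∂n| = 1200 Pa / 250000 m = 4.80×10⁻³ Pa/m
Geostrophic balance (pressure-gradient force = Coriolis force):
V_g = (1/(fρ)) |∂P/∂n| = 4.80×10⁻³ / (6.39×10⁻⁵ × 0.712) = 106 m/s
Converting: 106 m/s × 1.944 = 205 knots

205 knots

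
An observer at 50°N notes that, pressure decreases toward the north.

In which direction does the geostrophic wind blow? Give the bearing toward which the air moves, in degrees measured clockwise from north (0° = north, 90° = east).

The pressure-gradient force points toward the north (bearing 000°).
Geostrophic balance: in the Northern Hemisphere the Coriolis force deflects motion to the right, so the geostrophic wind blows 90° to the right of the pressure-gradient force (low pressure on the left).
Rotating 000° by 90° clockwise gives 090° — the wind blows toward the east.

090°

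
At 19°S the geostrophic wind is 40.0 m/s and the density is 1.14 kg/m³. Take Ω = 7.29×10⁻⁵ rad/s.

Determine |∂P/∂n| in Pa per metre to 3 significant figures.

Coriolis parameter at 19°S:
f = 2Ω sin φ = 2 × 7.29×10⁻⁵ × sin 19° = 4.75×10⁻⁵ s⁻¹
Geostrophic balance rearranged: |∂P/∂n| = f ρ V_g
|∂P/∂n| = 4.75×10⁻⁵ × 1.14 × 40.0 = 2.16×10⁻³ Pa/m

2.16×10⁻³ Pa/m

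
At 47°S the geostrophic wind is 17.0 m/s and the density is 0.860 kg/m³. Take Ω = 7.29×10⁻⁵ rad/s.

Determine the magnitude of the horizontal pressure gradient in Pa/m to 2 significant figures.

Coriolis parameter at 47°S:
f = 2Ω sin φ = 2 × 7.29×10⁻⁵ × sin 47° = 1.07×10⁻⁴ s⁻¹
Geostrophic balance rearranged: |∂P/∂n| = f ρ V_g
|∂P/∂n| = 1.07×10⁻⁴ × 0.860 × 17.0 = 1.56×10⁻³ Pa/m

1.6×10⁻³ Pa/m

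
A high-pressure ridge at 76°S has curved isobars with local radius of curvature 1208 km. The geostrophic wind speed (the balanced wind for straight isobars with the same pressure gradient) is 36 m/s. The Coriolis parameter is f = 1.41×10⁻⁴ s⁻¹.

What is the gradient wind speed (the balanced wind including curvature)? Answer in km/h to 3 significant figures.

186 km/h

Around a high, pressure-gradient force acts outward with centrifugal, so Coriolis balances both:
fV = (1/ρ)|∂P/∂n| + V²/R  →  V² − fR·V + fR·V_g = 0
With fR = 1.41×10⁻⁴ × 1208×10³ m = 170 m/s:
V = [fR − √((fR)² − 4 fR V_g)]/2 = [170 − √(170² − 4×170×36)]/2 = 51.7 m/s
Supergeostrophic (V > V_g = 36 m/s), as expected around a high.
Converting: 51.7 m/s × 3.6 = 186 km/h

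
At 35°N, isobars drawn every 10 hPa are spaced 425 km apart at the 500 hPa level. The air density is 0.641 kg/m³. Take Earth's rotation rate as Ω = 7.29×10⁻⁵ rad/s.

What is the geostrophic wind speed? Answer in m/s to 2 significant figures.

44 m/s

Coriolis parameter at 35°N:
f = 2Ω sin φ = 2 × 7.29×10⁻⁵ × sin 35° = 8.36×10⁻⁵ s⁻¹
Pressure gradient: |∂P/∂n| = 1000 Pa / 425000 m = 2.35×10⁻³ Pa/m
Geostrophic balance (pressure-gradient force = Coriolis force):
V_g = (1/(fρ)) |∂P/∂n| = 2.35×10⁻³ / (8.36×10⁻⁵ × 0.641) = 43.9 m/s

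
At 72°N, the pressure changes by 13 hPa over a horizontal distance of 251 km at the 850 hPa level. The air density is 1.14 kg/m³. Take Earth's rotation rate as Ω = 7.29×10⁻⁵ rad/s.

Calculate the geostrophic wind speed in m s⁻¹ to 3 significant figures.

32.8 m s⁻¹

Coriolis parameter at 72°N:
f = 2Ω sin φ = 2 × 7.29×10⁻⁵ × sin 72° = 1.39×10⁻⁴ s⁻¹
Pressure gradient: |∂P/∂n| = 1300 Pa / 251000 m = 5.18×10⁻³ Pa/m
Geostrophic balance (pressure-gradient force = Coriolis force):
V_g = (1/(fρ)) |∂P/∂n| = 5.18×10⁻³ / (1.39×10⁻⁴ × 1.14) = 32.8 m/s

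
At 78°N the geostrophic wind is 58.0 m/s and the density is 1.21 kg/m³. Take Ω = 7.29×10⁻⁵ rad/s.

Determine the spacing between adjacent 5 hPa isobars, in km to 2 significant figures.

50 km

Coriolis parameter at 78°N:
f = 2Ω sin φ = 2 × 7.29×10⁻⁵ × sin 78° = 1.43×10⁻⁴ s⁻¹
Geostrophic balance rearranged: |∂P/∂n| = f ρ V_g
|∂P/∂n| = 1.43×10⁻⁴ × 1.21 × 58.0 = 1.00×10⁻² Pa/m
Isobar spacing: Δn = ΔP/|∂P/∂n| = 500 Pa / 1.00×10⁻² Pa/m = 49957 m ≈ 50 km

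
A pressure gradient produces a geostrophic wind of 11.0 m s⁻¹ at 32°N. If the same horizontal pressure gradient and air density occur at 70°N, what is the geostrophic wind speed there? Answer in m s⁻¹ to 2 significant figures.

With the same pressure gradient and density, V_g ∝ 1/f ∝ 1/sin φ.
V₂ = V₁ · sin φ₁ / sin φ₂ = 11.0 × sin 32° / sin 70°
V₂ = 11.0 × 0.5299/0.9397 = 6.2 m s⁻¹

6.2 m s⁻¹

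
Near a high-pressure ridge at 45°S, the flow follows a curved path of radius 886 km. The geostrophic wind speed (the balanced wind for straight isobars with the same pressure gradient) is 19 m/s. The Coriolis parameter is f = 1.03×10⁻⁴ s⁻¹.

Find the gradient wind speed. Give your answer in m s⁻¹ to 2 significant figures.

Around a high, pressure-gradient force acts outward with centrifugal, so Coriolis balances both:
fV = (1/ρ)|∂P/∂n| + V²/R  →  V² − fR·V + fR·V_g = 0
With fR = 1.03×10⁻⁴ × 886×10³ m = 91.3 m/s:
V = [fR − √((fR)² − 4 fR V_g)]/2 = [91.3 − √(91.3² − 4×91.3×19)]/2 = 27 m/s
Supergeostrophic (V > V_g = 19 m/s), as expected around a high.

27 m s⁻¹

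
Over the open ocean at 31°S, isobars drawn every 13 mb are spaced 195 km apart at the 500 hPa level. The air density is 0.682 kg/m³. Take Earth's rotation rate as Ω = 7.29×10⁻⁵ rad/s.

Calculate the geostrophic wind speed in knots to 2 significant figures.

250 knots

Coriolis parameter at 31°S:
f = 2Ω sin φ = 2 × 7.29×10⁻⁵ × sin 31° = 7.51×10⁻⁵ s⁻¹
Pressure gradient: |∂P/∂n| = 1300 Pa / 195000 m = 6.67×10⁻³ Pa/m
Geostrophic balance (pressure-gradient force = Coriolis force):
V_g = (1/(fρ)) |∂P/∂n| = 6.67×10⁻³ / (7.51×10⁻⁵ × 0.682) = 130 m/s
Converting: 130 m/s × 1.944 = 250 knots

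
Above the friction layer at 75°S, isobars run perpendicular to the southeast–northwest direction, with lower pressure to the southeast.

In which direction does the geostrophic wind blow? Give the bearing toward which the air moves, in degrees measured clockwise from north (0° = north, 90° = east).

045°

The pressure-gradient force points toward the southeast (bearing 135°).
Geostrophic balance: in the Southern Hemisphere the Coriolis force deflects motion to the left, so the geostrophic wind blows 90° to the left of the pressure-gradient force (low pressure on the right).
Rotating 135° by 90° counterclockwise gives 045° — the wind blows toward the northeast.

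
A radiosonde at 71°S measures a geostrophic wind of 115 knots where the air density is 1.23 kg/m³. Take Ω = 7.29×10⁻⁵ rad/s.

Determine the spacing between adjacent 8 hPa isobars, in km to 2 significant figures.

Coriolis parameter at 71°S:
f = 2Ω sin φ = 2 × 7.29×10⁻⁵ × sin 71° = 1.38×10⁻⁴ s⁻¹
Wind speed in SI: 115 knots = 59.2 m/s
Geostrophic balance rearranged: |∂P/∂n| = f ρ V_g
|∂P/∂n| = 1.38×10⁻⁴ × 1.23 × 59.2 = 1.00×10⁻² Pa/m
Isobar spacing: Δn = ΔP/|∂P/∂n| = 800 Pa / 1.00×10⁻² Pa/m = 79748 m ≈ 80 km

80 km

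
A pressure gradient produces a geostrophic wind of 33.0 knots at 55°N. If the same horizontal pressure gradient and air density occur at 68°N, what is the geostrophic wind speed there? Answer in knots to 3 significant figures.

With the same pressure gradient and density, V_g ∝ 1/f ∝ 1/sin φ.
V₂ = V₁ · sin φ₁ / sin φ₂ = 33.0 × sin 55° / sin 68°
V₂ = 33.0 × 0.8192/0.9272 = 29.2 knots

29.2 knots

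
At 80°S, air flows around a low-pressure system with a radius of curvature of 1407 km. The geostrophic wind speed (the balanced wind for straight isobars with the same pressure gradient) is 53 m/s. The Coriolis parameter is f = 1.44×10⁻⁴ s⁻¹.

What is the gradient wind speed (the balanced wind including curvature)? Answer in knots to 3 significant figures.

84.8 knots

Around a low, centrifugal force acts outward with Coriolis, so pressure-gradient force balances both:
(1/ρ)|∂P/∂n| = fV + V²/R  →  V² + fR·V − fR·V_g = 0
With fR = 1.44×10⁻⁴ × 1407×10³ m = 203 m/s:
V = [−fR + √((fR)² + 4 fR V_g)]/2 = [−203 + √(203² + 4×203×53)]/2 = 43.6 m/s
Subgeostrophic (V < V_g = 53 m/s), as expected around a low.
Converting: 43.6 m/s × 1.944 = 84.8 knots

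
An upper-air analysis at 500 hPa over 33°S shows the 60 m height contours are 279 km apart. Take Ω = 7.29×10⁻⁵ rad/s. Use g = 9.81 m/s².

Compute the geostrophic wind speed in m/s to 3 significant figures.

26.6 m/s

Coriolis parameter at 33°S:
f = 2Ω sin φ = 2 × 7.29×10⁻⁵ × sin 33° = 7.94×10⁻⁵ s⁻¹
Height gradient: |∂Z/∂n| = 60 m / 279000 m = 2.15×10⁻⁴
On a pressure surface, geostrophic balance gives V_g = (g/f)|∂Z/∂n|:
V_g = 9.81 × 2.15×10⁻⁴ / 7.94×10⁻⁵ = 26.6 m/s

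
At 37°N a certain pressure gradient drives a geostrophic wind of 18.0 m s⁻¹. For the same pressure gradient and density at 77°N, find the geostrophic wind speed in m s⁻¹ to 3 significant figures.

With the same pressure gradient and density, V_g ∝ 1/f ∝ 1/sin φ.
V₂ = V₁ · sin φ₁ / sin φ₂ = 18.0 × sin 37° / sin 77°
V₂ = 18.0 × 0.6018/0.9744 = 11.1 m s⁻¹

11.1 m s⁻¹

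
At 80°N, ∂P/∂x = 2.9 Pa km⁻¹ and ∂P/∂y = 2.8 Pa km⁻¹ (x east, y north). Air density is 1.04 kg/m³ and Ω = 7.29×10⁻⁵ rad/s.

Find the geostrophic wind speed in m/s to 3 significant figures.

27.0 m/s

Coriolis parameter at 80°N:
f = 2Ω sin φ = 2 × 7.29×10⁻⁵ × sin 80° = 1.44×10⁻⁴ s⁻¹
Component geostrophic relations (x east, y north):
u_g = −(1/(fρ)) ∂P/∂y,  v_g = (1/(fρ)) ∂P/∂x
u_g = −(2.8×10⁻³)/(1.44×10⁻⁴ × 1.04) = −18.8 m/s;  v_g = (2.9×10⁻³)/(1.44×10⁻⁴ × 1.04) = 19.4 m/s
|V_g| = √(u_g² + v_g²) = 27.0 m/s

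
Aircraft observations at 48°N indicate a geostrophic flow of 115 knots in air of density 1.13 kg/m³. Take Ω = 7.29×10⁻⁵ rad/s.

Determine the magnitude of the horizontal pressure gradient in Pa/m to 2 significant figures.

Coriolis parameter at 48°N:
f = 2Ω sin φ = 2 × 7.29×10⁻⁵ × sin 48° = 1.08×10⁻⁴ s⁻¹
Wind speed in SI: 115 knots = 59.2 m/s
Geostrophic balance rearranged: |∂P/∂n| = f ρ V_g
|∂P/∂n| = 1.08×10⁻⁴ × 1.13 × 59.2 = 7.24×10⁻³ Pa/m

7.2×10⁻³ Pa/m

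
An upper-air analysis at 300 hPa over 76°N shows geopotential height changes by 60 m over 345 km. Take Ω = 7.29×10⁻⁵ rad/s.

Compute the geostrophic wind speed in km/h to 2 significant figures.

43 km/h

Coriolis parameter at 76°N:
f = 2Ω sin φ = 2 × 7.29×10⁻⁵ × sin 76° = 1.41×10⁻⁴ s⁻¹
Height gradient: |∂Z/∂n| = 60 m / 345000 m = 1.74×10⁻⁴
On a pressure surface, geostrophic balance gives V_g = (g/f)|∂Z/∂n|:
V_g = 9.81 × 1.74×10⁻⁴ / 1.41×10⁻⁴ = 12.1 m/s
Converting: 12.1 m/s × 3.6 = 43 km/h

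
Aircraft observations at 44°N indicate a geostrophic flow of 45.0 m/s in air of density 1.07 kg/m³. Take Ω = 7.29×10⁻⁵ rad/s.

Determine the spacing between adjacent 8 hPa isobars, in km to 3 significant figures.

164 km

Coriolis parameter at 44°N:
f = 2Ω sin φ = 2 × 7.29×10⁻⁵ × sin 44° = 1.01×10⁻⁴ s⁻¹
Geostrophic balance rearranged: |∂P/∂n| = f ρ V_g
|∂P/∂n| = 1.01×10⁻⁴ × 1.07 × 45.0 = 4.88×10⁻³ Pa/m
Isobar spacing: Δn = ΔP/|∂P/∂n| = 800 Pa / 4.88×10⁻³ Pa/m = 164046 m ≈ 164 km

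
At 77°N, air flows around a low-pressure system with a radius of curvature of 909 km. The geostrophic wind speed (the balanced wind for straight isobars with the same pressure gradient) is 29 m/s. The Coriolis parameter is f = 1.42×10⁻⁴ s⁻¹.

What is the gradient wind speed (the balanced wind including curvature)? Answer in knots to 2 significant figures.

47 knots

Around a low, centrifugal force acts outward with Coriolis, so pressure-gradient force balances both:
(1/ρ)|∂P/∂n| = fV + V²/R  →  V² + fR·V − fR·V_g = 0
With fR = 1.42×10⁻⁴ × 909×10³ m = 129 m/s:
V = [−fR + √((fR)² + 4 fR V_g)]/2 = [−129 + √(129² + 4×129×29)]/2 = 24.4 m/s
Subgeostrophic (V < V_g = 29 m/s), as expected around a low.
Converting: 24.4 m/s × 1.944 = 47 knots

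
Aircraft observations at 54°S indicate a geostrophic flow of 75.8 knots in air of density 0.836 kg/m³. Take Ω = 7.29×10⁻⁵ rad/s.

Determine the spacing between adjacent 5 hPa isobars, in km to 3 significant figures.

Coriolis parameter at 54°S:
f = 2Ω sin φ = 2 × 7.29×10⁻⁵ × sin 54° = 1.18×10⁻⁴ s⁻¹
Wind speed in SI: 75.8 knots = 39.0 m/s
Geostrophic balance rearranged: |∂P/∂n| = f ρ V_g
|∂P/∂n| = 1.18×10⁻⁴ × 0.836 × 39.0 = 3.85×10⁻³ Pa/m
Isobar spacing: Δn = ΔP/|∂P/∂n| = 500 Pa / 3.85×10⁻³ Pa/m = 130029 m ≈ 130 km

130 km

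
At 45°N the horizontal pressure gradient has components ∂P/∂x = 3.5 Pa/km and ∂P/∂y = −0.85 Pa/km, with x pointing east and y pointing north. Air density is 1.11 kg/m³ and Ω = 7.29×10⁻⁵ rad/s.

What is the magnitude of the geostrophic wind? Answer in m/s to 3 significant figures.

Coriolis parameter at 45°N:
f = 2Ω sin φ = 2 × 7.29×10⁻⁵ × sin 45° = 1.03×10⁻⁴ s⁻¹
Component geostrophic relations (x east, y north):
u_g = −(1/(fρ)) ∂P/∂y,  v_g = (1/(fρ)) ∂P/∂x
u_g = −(−0.85×10⁻³)/(1.03×10⁻⁴ × 1.11) = 7.43 m/s;  v_g = (3.5×10⁻³)/(1.03×10⁻⁴ × 1.11) = 30.6 m/s
|V_g| = √(u_g² + v_g²) = 31.5 m/s

31.5 m/s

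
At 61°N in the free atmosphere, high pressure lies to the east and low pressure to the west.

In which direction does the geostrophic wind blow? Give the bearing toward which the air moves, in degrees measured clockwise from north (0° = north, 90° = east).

000°

The pressure-gradient force points toward the west (bearing 270°).
Geostrophic balance: in the Northern Hemisphere the Coriolis force deflects motion to the right, so the geostrophic wind blows 90° to the right of the pressure-gradient force (low pressure on the left).
Rotating 270° by 90° clockwise gives 000° — the wind blows toward the north.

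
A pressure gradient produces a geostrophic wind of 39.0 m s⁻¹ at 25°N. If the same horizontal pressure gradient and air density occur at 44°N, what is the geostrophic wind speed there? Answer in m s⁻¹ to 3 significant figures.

With the same pressure gradient and density, V_g ∝ 1/f ∝ 1/sin φ.
V₂ = V₁ · sin φ₁ / sin φ₂ = 39.0 × sin 25° / sin 44°
V₂ = 39.0 × 0.4226/0.6947 = 23.7 m s⁻¹

23.7 m s⁻¹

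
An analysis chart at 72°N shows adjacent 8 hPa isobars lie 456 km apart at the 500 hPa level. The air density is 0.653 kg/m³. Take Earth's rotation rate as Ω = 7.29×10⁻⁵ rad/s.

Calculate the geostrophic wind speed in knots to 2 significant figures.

38 knots

Coriolis parameter at 72°N:
f = 2Ω sin φ = 2 × 7.29×10⁻⁵ × sin 72° = 1.39×10⁻⁴ s⁻¹
Pressure gradient: |∂P/∂n| = 800 Pa / 456000 m = 1.75×10⁻³ Pa/m
Geostrophic balance (pressure-gradient force = Coriolis force):
V_g = (1/(fρ)) |∂P/∂n| = 1.75×10⁻³ / (1.39×10⁻⁴ × 0.653) = 19.4 m/s
Converting: 19.4 m/s × 1.944 = 38 knots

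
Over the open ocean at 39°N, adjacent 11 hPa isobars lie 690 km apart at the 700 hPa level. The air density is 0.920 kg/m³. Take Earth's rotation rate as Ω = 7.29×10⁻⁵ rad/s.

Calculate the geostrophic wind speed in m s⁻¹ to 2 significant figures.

Coriolis parameter at 39°N:
f = 2Ω sin φ = 2 × 7.29×10⁻⁵ × sin 39° = 9.18×10⁻⁵ s⁻¹
Pressure gradient: |∂P/∂n| = 1100 Pa / 690000 m = 1.59×10⁻³ Pa/m
Geostrophic balance (pressure-gradient force = Coriolis force):
V_g = (1/(fρ)) |∂P/∂n| = 1.59×10⁻³ / (9.18×10⁻⁵ × 0.920) = 18.9 m/s

19 m s⁻¹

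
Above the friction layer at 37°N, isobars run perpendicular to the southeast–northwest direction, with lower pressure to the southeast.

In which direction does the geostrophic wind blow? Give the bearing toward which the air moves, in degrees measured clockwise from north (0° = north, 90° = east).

225°

The pressure-gradient force points toward the southeast (bearing 135°).
Geostrophic balance: in the Northern Hemisphere the Coriolis force deflects motion to the right, so the geostrophic wind blows 90° to the right of the pressure-gradient force (low pressure on the left).
Rotating 135° by 90° clockwise gives 225° — the wind blows toward the southwest.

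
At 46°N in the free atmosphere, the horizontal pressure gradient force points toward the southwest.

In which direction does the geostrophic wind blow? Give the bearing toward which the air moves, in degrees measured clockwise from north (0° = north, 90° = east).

The pressure-gradient force points toward the southwest (bearing 225°).
Geostrophic balance: in the Northern Hemisphere the Coriolis force deflects motion to the right, so the geostrophic wind blows 90° to the right of the pressure-gradient force (low pressure on the left).
Rotating 225° by 90° clockwise gives 315° — the wind blows toward the northwest.

315°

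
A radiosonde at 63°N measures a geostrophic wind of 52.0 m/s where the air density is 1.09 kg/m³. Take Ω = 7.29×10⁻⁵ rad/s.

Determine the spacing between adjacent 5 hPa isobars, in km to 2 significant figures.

68 km

Coriolis parameter at 63°N:
f = 2Ω sin φ = 2 × 7.29×10⁻⁵ × sin 63° = 1.30×10⁻⁴ s⁻¹
Geostrophic balance rearranged: |∂P/∂n| = f ρ V_g
|∂P/∂n| = 1.30×10⁻⁴ × 1.09 × 52.0 = 7.36×10⁻³ Pa/m
Isobar spacing: Δn = ΔP/|∂P/∂n| = 500 Pa / 7.36×10⁻³ Pa/m = 67905 m ≈ 68 km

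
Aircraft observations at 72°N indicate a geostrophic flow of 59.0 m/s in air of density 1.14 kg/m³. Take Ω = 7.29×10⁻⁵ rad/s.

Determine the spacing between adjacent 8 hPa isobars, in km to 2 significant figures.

Coriolis parameter at 72°N:
f = 2Ω sin φ = 2 × 7.29×10⁻⁵ × sin 72° = 1.39×10⁻⁴ s⁻¹
Geostrophic balance rearranged: |∂P/∂n| = f ρ V_g
|∂P/∂n| = 1.39×10⁻⁴ × 1.14 × 59.0 = 9.33×10⁻³ Pa/m
Isobar spacing: Δn = ΔP/|∂P/∂n| = 800 Pa / 9.33×10⁻³ Pa/m = 85777 m ≈ 86 km

86 km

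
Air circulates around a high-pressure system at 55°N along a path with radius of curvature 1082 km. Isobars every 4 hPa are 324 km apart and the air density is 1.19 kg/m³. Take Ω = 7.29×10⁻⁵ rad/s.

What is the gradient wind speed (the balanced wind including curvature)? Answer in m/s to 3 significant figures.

9.37 m/s

Coriolis parameter at 55°N:
f = 2Ω sin φ = 2 × 7.29×10⁻⁵ × sin 55° = 1.19×10⁻⁴ s⁻¹
Pressure gradient: |∂P/∂n| = 400 Pa / 324000 m = 1.23×10⁻³ Pa/m
Geostrophic speed: V_g = |∂P/∂n|/(fρ) = 1.23×10⁻³/(1.19×10⁻⁴ × 1.19) = 8.69 m/s
Around a high, pressure-gradient force acts outward with centrifugal, so Coriolis balances both:
fV = (1/ρ)|∂P/∂n| + V²/R  →  V² − fR·V + fR·V_g = 0
With fR = 1.19×10⁻⁴ × 1082×10³ m = 129 m/s:
V = [fR − √((fR)² − 4 fR V_g)]/2 = [129 − √(129² − 4×129×8.69)]/2 = 9.37 m/s
Supergeostrophic (V > V_g = 8.69 m/s), as expected around a high.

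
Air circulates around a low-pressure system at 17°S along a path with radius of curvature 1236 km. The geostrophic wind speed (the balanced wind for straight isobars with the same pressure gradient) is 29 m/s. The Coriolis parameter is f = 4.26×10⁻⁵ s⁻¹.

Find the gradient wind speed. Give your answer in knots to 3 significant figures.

Around a low, centrifugal force acts outward with Coriolis, so pressure-gradient force balances both:
(1/ρ)|∂P/∂n| = fV + V²/R  →  V² + fR·V − fR·V_g = 0
With fR = 4.26×10⁻⁵ × 1236×10³ m = 52.7 m/s:
V = [−fR + √((fR)² + 4 fR V_g)]/2 = [−52.7 + √(52.7² + 4×52.7×29)]/2 = 20.8 m/s
Subgeostrophic (V < V_g = 29 m/s), as expected around a low.
Converting: 20.8 m/s × 1.944 = 40.4 knots

40.4 knots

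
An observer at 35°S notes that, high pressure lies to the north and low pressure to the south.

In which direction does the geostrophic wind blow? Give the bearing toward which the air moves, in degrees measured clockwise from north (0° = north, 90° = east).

090°

The pressure-gradient force points toward the south (bearing 180°).
Geostrophic balance: in the Southern Hemisphere the Coriolis force deflects motion to the left, so the geostrophic wind blows 90° to the left of the pressure-gradient force (low pressure on the right).
Rotating 180° by 90° counterclockwise gives 090° — the wind blows toward the east.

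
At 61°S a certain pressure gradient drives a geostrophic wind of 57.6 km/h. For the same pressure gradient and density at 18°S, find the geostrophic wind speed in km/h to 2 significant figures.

160 km/h

With the same pressure gradient and density, V_g ∝ 1/f ∝ 1/sin φ.
V₂ = V₁ · sin φ₁ / sin φ₂ = 57.6 × sin 61° / sin 18°
V₂ = 57.6 × 0.8746/0.3090 = 160 km/h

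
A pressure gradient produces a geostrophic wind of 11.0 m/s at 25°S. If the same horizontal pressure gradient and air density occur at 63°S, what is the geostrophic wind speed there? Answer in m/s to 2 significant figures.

5.2 m/s

With the same pressure gradient and density, V_g ∝ 1/f ∝ 1/sin φ.
V₂ = V₁ · sin φ₁ / sin φ₂ = 11.0 × sin 25° / sin 63°
V₂ = 11.0 × 0.4226/0.8910 = 5.2 m/s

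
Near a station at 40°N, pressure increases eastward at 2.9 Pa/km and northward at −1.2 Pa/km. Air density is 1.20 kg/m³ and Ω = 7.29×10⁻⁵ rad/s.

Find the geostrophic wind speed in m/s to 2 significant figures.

28 m/s

Coriolis parameter at 40°N:
f = 2Ω sin φ = 2 × 7.29×10⁻⁵ × sin 40° = 9.37×10⁻⁵ s⁻¹
Component geostrophic relations (x east, y north):
u_g = −(1/(fρ)) ∂P/∂y,  v_g = (1/(fρ)) ∂P/∂x
u_g = −(−1.2×10⁻³)/(9.37×10⁻⁵ × 1.20) = 10.7 m/s;  v_g = (2.9×10⁻³)/(9.37×10⁻⁵ × 1.20) = 25.8 m/s
|V_g| = √(u_g² + v_g²) = 27.9 m/s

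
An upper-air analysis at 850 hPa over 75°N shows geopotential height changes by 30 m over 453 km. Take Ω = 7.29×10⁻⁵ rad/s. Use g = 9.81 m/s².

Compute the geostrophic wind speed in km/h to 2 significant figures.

Coriolis parameter at 75°N:
f = 2Ω sin φ = 2 × 7.29×10⁻⁵ × sin 75° = 1.41×10⁻⁴ s⁻¹
Height gradient: |∂Z/∂n| = 30 m / 453000 m = 6.62×10⁻⁵
On a pressure surface, geostrophic balance gives V_g = (g/f)|∂Z/∂n|:
V_g = 9.81 × 6.62×10⁻⁵ / 1.41×10⁻⁴ = 4.61 m/s
Converting: 4.61 m/s × 3.6 = 17 km/h

17 km/h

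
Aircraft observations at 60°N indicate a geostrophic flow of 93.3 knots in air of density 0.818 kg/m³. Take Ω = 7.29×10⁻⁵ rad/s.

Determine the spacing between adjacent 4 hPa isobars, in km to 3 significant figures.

Coriolis parameter at 60°N:
f = 2Ω sin φ = 2 × 7.29×10⁻⁵ × sin 60° = 1.26×10⁻⁴ s⁻¹
Wind speed in SI: 93.3 knots = 48.0 m/s
Geostrophic balance rearranged: |∂P/∂n| = f ρ V_g
|∂P/∂n| = 1.26×10⁻⁴ × 0.818 × 48.0 = 4.96×10⁻³ Pa/m
Isobar spacing: Δn = ΔP/|∂P/∂n| = 400 Pa / 4.96×10⁻³ Pa/m = 80686 m ≈ 80.7 km

80.7 km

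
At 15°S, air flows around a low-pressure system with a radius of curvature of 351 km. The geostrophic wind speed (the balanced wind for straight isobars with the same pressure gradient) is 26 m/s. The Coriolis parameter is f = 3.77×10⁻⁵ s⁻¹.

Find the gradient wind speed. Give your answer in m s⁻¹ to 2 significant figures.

13 m s⁻¹

Around a low, centrifugal force acts outward with Coriolis, so pressure-gradient force balances both:
(1/ρ)|∂P/∂n| = fV + V²/R  →  V² + fR·V − fR·V_g = 0
With fR = 3.77×10⁻⁵ × 351×10³ m = 13.2 m/s:
V = [−fR + √((fR)² + 4 fR V_g)]/2 = [−13.2 + √(13.2² + 4×13.2×26)]/2 = 13.1 m/s
Subgeostrophic (V < V_g = 26 m/s), as expected around a low.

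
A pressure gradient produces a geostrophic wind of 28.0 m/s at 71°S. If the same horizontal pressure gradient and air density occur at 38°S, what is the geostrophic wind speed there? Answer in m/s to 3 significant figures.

With the same pressure gradient and density, V_g ∝ 1/f ∝ 1/sin φ.
V₂ = V₁ · sin φ₁ / sin φ₂ = 28.0 × sin 71° / sin 38°
V₂ = 28.0 × 0.9455/0.6157 = 43.0 m/s

43.0 m/s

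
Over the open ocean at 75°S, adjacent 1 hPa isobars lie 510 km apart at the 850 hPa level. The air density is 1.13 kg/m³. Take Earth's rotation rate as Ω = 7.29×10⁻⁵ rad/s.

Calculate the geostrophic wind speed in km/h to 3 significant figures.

4.44 km/h

Coriolis parameter at 75°S:
f = 2Ω sin φ = 2 × 7.29×10⁻⁵ × sin 75° = 1.41×10⁻⁴ s⁻¹
Pressure gradient: |∂P/∂n| = 100 Pa / 510000 m = 1.96×10⁻⁴ Pa/m
Geostrophic balance (pressure-gradient force = Coriolis force):
V_g = (1/(fρ)) |∂P/∂n| = 1.96×10⁻⁴ / (1.41×10⁻⁴ × 1.13) = 1.23 m/s
Converting: 1.23 m/s × 3.6 = 4.44 km/h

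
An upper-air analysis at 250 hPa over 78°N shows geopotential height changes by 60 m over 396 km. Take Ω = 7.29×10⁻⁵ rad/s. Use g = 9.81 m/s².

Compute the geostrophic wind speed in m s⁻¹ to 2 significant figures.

10 m s⁻¹

Coriolis parameter at 78°N:
f = 2Ω sin φ = 2 × 7.29×10⁻⁵ × sin 78° = 1.43×10⁻⁴ s⁻¹
Height gradient: |∂Z/∂n| = 60 m / 396000 m = 1.52×10⁻⁴
On a pressure surface, geostrophic balance gives V_g = (g/f)|∂Z/∂n|:
V_g = 9.81 × 1.52×10⁻⁴ / 1.43×10⁻⁴ = 10.4 m/s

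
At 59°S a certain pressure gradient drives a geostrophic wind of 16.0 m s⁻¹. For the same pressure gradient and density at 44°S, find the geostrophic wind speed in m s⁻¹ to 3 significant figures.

19.7 m s⁻¹

With the same pressure gradient and density, V_g ∝ 1/f ∝ 1/sin φ.
V₂ = V₁ · sin φ₁ / sin φ₂ = 16.0 × sin 59° / sin 44°
V₂ = 16.0 × 0.8572/0.6947 = 19.7 m s⁻¹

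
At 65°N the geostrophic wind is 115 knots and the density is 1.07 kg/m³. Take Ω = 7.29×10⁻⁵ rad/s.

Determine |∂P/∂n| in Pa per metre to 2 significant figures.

8.4×10⁻³ Pa/m

Coriolis parameter at 65°N:
f = 2Ω sin φ = 2 × 7.29×10⁻⁵ × sin 65° = 1.32×10⁻⁴ s⁻¹
Wind speed in SI: 115 knots = 59.2 m/s
Geostrophic balance rearranged: |∂P/∂n| = f ρ V_g
|∂P/∂n| = 1.32×10⁻⁴ × 1.07 × 59.2 = 8.36×10⁻³ Pa/m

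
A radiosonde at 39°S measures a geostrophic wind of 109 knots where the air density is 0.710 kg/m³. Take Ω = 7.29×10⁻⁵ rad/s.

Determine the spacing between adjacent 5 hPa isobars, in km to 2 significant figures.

Coriolis parameter at 39°S:
f = 2Ω sin φ = 2 × 7.29×10⁻⁵ × sin 39° = 9.18×10⁻⁵ s⁻¹
Wind speed in SI: 109 knots = 56.1 m/s
Geostrophic balance rearranged: |∂P/∂n| = f ρ V_g
|∂P/∂n| = 9.18×10⁻⁵ × 0.710 × 56.1 = 3.65×10⁻³ Pa/m
Isobar spacing: Δn = ΔP/|∂P/∂n| = 500 Pa / 3.65×10⁻³ Pa/m = 136873 m ≈ 140 km

140 km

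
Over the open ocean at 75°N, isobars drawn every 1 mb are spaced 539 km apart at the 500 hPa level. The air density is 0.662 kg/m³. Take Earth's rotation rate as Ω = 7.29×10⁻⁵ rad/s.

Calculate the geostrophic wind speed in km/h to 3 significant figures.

Coriolis parameter at 75°N:
f = 2Ω sin φ = 2 × 7.29×10⁻⁵ × sin 75° = 1.41×10⁻⁴ s⁻¹
Pressure gradient: |∂P/∂n| = 100 Pa / 539000 m = 1.86×10⁻⁴ Pa/m
Geostrophic balance (pressure-gradient force = Coriolis force):
V_g = (1/(fρ)) |∂P/∂n| = 1.86×10⁻⁴ / (1.41×10⁻⁴ × 0.662) = 1.99 m/s
Converting: 1.99 m/s × 3.6 = 7.16 km/h

7.16 km/h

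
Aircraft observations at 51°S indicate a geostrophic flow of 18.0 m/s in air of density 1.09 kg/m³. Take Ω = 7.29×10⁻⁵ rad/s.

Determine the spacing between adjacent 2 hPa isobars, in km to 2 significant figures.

Coriolis parameter at 51°S:
f = 2Ω sin φ = 2 × 7.29×10⁻⁵ × sin 51° = 1.13×10⁻⁴ s⁻¹
Geostrophic balance rearranged: |∂P/∂n| = f ρ V_g
|∂P/∂n| = 1.13×10⁻⁴ × 1.09 × 18.0 = 2.22×10⁻³ Pa/m
Isobar spacing: Δn = ΔP/|∂P/∂n| = 200 Pa / 2.22×10⁻³ Pa/m = 89964 m ≈ 90 km

90 km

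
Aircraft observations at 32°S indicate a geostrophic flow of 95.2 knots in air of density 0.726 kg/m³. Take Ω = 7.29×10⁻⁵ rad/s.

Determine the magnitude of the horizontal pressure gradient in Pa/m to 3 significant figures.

Coriolis parameter at 32°S:
f = 2Ω sin φ = 2 × 7.29×10⁻⁵ × sin 32° = 7.73×10⁻⁵ s⁻¹
Wind speed in SI: 95.2 knots = 49.0 m/s
Geostrophic balance rearranged: |∂P/∂n| = f ρ V_g
|∂P/∂n| = 7.73×10⁻⁵ × 0.726 × 49.0 = 2.75×10⁻³ Pa/m

2.75×10⁻³ Pa/m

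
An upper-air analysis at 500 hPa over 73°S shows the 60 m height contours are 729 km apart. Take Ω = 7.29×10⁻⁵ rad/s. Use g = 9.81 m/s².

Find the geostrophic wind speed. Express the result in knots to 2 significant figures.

11 knots

Coriolis parameter at 73°S:
f = 2Ω sin φ = 2 × 7.29×10⁻⁵ × sin 73° = 1.39×10⁻⁴ s⁻¹
Height gradient: |∂Z/∂n| = 60 m / 729000 m = 8.23×10⁻⁵
On a pressure surface, geostrophic balance gives V_g = (g/f)|∂Z/∂n|:
V_g = 9.81 × 8.23×10⁻⁵ / 1.39×10⁻⁴ = 5.79 m/s
Converting: 5.79 m/s × 1.944 = 11 knots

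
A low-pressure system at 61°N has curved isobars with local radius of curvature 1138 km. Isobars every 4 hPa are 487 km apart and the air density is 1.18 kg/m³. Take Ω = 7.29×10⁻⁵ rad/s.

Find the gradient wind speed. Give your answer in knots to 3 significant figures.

10.2 knots

Coriolis parameter at 61°N:
f = 2Ω sin φ = 2 × 7.29×10⁻⁵ × sin 61° = 1.28×10⁻⁴ s⁻¹
Pressure gradient: |∂P/∂n| = 400 Pa / 487000 m = 8.21×10⁻⁴ Pa/m
Geostrophic speed: V_g = |∂P/∂n|/(fρ) = 8.21×10⁻⁴/(1.28×10⁻⁴ × 1.18) = 5.46 m/s
Around a low, centrifugal force acts outward with Coriolis, so pressure-gradient force balances both:
(1/ρ)|∂P/∂n| = fV + V²/R  →  V² + fR·V − fR·V_g = 0
With fR = 1.28×10⁻⁴ × 1138×10³ m = 145 m/s:
V = [−fR + √((fR)² + 4 fR V_g)]/2 = [−145 + √(145² + 4×145×5.46)]/2 = 5.27 m/s
Subgeostrophic (V < V_g = 5.46 m/s), as expected around a low.
Converting: 5.27 m/s × 1.944 = 10.2 knots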